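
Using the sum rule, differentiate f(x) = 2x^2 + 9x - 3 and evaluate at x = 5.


Differentiate term by term using power and sum rules:
f(x) = 2x^2 + 9x - 3
f'(x) = 4x + 9
Substitute x = 5:
f'(5) = 4 * 5 + 9
= 20 + 9
= 29

29


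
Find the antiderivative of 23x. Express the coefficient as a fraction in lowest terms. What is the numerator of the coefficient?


Apply the power rule for integration:
integral of ax^n dx = a/(n+1) * x^(n+1) + C
integral of 23x dx
= 23/2 * x^2 + C
The coefficient in lowest terms is 23/2, and its numerator is 23

23


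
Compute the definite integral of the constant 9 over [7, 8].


The integral of a constant k over [a, b] equals k * (b - a).
integral from 7 to 8 of 9 dx
= 9 * (8 - 7)
= 9 * 1
= 9

9


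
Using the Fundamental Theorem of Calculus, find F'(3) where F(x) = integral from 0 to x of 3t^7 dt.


By the Fundamental Theorem of Calculus (Part 1):
If F(x) = integral from 0 to x of f(t) dt, then F'(x) = f(x)
Here f(t) = 3t^7
So F'(x) = 3x^7
Evaluate at x = 3:
F'(3) = 3 * 3^7
= 3 * 2187
= 6561

6561


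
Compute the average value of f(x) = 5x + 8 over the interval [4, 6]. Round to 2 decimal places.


Average value = 1/(b-a) * integral from a to b of f(x) dx
First compute the integral of 5x + 8:
F(x) = (5/2)x^2 + 8x
F(6) = 5/2 * 36 + 8 * 6 = 138
F(4) = 5/2 * 16 + 8 * 4 = 72
Integral = 138 - 72 = 66
Average = 66 / (6 - 4) = 66 / 2
= 33 = 33.00

33.00


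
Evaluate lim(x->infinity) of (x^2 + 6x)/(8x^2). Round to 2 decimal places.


For limits at infinity with equal-degree polynomials,
we compare leading coefficients.
Numerator leading term: x^2
Denominator leading term: 8x^2
Divide both by x^2:
lim = (1 + 6/x) / (8)
As x -> infinity, the 1/x and 1/x^2 terms vanish:
= 1/8 ≈ 0.13

0.13


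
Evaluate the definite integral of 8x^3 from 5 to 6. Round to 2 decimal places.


Find the antiderivative of 8x^3:
F(x) = 8/4 * x^4
Apply the Fundamental Theorem of Calculus:
F(6) - F(5)
= 8/4 * 6^4 - 8/4 * 5^4
= 8/4 * (1296 - 625)
= 8/4 * 671
= 1342 = 1342.00

1342.00


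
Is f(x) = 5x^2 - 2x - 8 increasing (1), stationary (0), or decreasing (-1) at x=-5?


Compute f'(x) to determine behavior:
f'(x) = 10x - 2
f'(-5) = 10 * (-5) - 2
= -50 - 2
= -52
Since f'(-5) < 0, the function is decreasing (-1)

-1


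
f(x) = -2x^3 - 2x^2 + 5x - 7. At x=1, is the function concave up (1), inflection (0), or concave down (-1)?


Concavity is determined by the sign of f''(x).
f(x) = -2x^3 - 2x^2 + 5x - 7
f'(x) = -6x^2 - 4x + 5
f''(x) = -12x - 4
f''(1) = -12 * 1 - 4
= -12 - 4
= -16
Since f''(1) < 0, the function is concave down (-1)

-1


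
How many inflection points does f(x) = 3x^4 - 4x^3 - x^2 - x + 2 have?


Inflection points occur where f''(x) = 0 and concavity changes.
f(x) = 3x^4 - 4x^3 - x^2 - x + 2
f'(x) = 12x^3 - 12x^2 - 2x - 1
f''(x) = 36x^2 - 24x - 2
This is a quadratic in x. Use the discriminant to count real roots.
Discriminant = (-24)^2 - 4 * 36 * (-2)
= 576 - (-288)
= 864
Since discriminant > 0, f''(x) = 0 has 2 distinct real solutions.
A quadratic with two distinct real roots changes sign at each root, so concavity changes at both.
Number of inflection points: 2

2


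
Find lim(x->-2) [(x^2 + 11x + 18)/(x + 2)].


Direct substitution gives 0/0, so we factor the numerator.
Factor: (x^2 + 11x + 18) = (x + 2)(x + 9)
Cancel the common factor (x + 2):
(x^2 + 11x + 18)/(x + 2) = (x + 9)
Now substitute x = -2:
= (-2) - (-9) = 7

7


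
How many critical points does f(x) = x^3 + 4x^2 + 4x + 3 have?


Find where f'(x) = 0:
f(x) = x^3 + 4x^2 + 4x + 3
f'(x) = 3x^2 + 8x + 4
This is a quadratic in x. Use the discriminant to count real roots.
Discriminant = (8)^2 - 4 * 3 * 4
= 64 - 48
= 16
Since discriminant > 0, f'(x) = 0 has 2 real solutions.
Number of critical points: 2

2


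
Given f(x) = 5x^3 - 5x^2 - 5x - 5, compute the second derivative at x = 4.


First derivative:
f'(x) = 15x^2 - 10x - 5
Second derivative:
f''(x) = 30x - 10
Substitute x = 4:
f''(4) = 30 * 4 - 10
= 120 - 10
= 110

110


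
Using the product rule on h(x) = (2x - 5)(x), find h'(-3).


Let u(x) = 2x - 5 and v(x) = x
u'(x) = 2
v'(x) = 1
Product rule: h'(x) = u'(x)*v(x) + u(x)*v'(x)
= 2 * (x) + (2x - 5) * 1
At x = -3:
u(-3) = 2 * (-3) - 5 = -11
v(-3) = 1 * (-3) + 0 = -3
h'(-3) = 2 * (-3) + (-11) * 1
= -6 - 11
= -17

-17


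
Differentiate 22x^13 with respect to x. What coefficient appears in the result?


We apply the power rule: d/dx [ax^n] = a*n * x^(n-1)
d/dx [22x^13]
= 22 * 13 * x^(13-1)
= 286x^12
The coefficient is 286

286


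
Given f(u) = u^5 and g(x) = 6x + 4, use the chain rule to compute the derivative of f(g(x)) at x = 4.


Using the chain rule: (f(g(x)))' = f'(g(x)) * g'(x)
First, find g(4):
g(4) = 6 * 4 + 4 = 28
Next, f'(u) = 5u^4
And g'(x) = 6
So f'(g(4)) * g'(4)
= 5 * 28^4 * 6
= 5 * 614656 * 6
= 18439680

18439680


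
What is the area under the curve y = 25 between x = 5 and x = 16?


The area under a constant function y = 25 is a rectangle.
Width = 16 - 5 = 11
Height = 25
Area = width * height
= 11 * 25
= 275

275


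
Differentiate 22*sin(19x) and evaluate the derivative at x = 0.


Apply the chain rule to differentiate 22*sin(19x):
d/dx [22*sin(19x)]
= 22 * cos(19x) * d/dx(19x)
= 22 * 19 * cos(19x)
= 418 * cos(19x)
Evaluate at x = 0:
= 418 * cos(0)
= 418 * 1
= 418

418


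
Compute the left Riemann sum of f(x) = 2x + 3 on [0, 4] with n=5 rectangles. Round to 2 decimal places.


Left Riemann sum uses left endpoints of each subinterval.
Interval: [0, 4], n = 5
dx = (4 - 0) / 5 = 4/5
Left endpoints: [0, 4/5, 8/5, 12/5, 16/5]
f values: [3, 23/5, 31/5, 39/5, 47/5]
Sum = dx * (sum of f values)
= 4/5 * 31
= 124/5 = 24.80

24.80


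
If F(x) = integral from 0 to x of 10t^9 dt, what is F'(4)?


By the Fundamental Theorem of Calculus (Part 1):
If F(x) = integral from 0 to x of f(t) dt, then F'(x) = f(x)
Here f(t) = 10t^9
So F'(x) = 10x^9
Evaluate at x = 4:
F'(4) = 10 * 4^9
= 10 * 262144
= 2621440

2621440


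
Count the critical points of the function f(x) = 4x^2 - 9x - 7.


Find where f'(x) = 0:
f'(x) = 8x - 9
Set f'(x) = 0:
8x - 9 = 0
x = 9 / 8 = 9/8
This is a linear equation in x, so there is exactly one solution.
Number of critical points: 1

1


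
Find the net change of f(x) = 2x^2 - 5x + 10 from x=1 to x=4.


Net change = f(b) - f(a)
f(x) = 2x^2 - 5x + 10
Compute f(4):
f(4) = 2 * 4^2 - 5 * 4 + 10
= 32 - 20 + 10
= 22
Compute f(1):
f(1) = 2 * 1^2 - 5 * 1 + 10
= 2 - 5 + 10
= 7
Net change = 22 - 7 = 15

15


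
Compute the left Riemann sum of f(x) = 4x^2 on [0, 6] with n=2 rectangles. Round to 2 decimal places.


Left Riemann sum uses left endpoints of each subinterval.
Interval: [0, 6], n = 2
dx = (6 - 0) / 2 = 3
Left endpoints: [0, 3]
f values: [0, 36]
Sum = dx * (sum of f values)
= 3 * 36
= 108 = 108.00

108.00


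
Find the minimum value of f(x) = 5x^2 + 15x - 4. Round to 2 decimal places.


For a quadratic f(x) = ax^2 + bx + c with a > 0, the minimum is at the vertex.
Vertex x-coordinate: x = -b/(2a)
x = -(15) / (2 * 5)
x = -15/10 = -3/2
Substitute back to find the minimum value:
f(-3/2) = 5 * (-3/2)^2 + 15 * (-3/2) - 4
= 45/4 - 45/2 - 4
= -61/4 = -15.25

-15.25


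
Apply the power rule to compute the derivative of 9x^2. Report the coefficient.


We apply the power rule: d/dx [ax^n] = a*n * x^(n-1)
d/dx [9x^2]
= 9 * 2 * x^(2-1)
= 18x
The coefficient is 18

18


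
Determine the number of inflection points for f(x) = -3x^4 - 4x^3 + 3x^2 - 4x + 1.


Inflection points occur where f''(x) = 0 and concavity changes.
f(x) = -3x^4 - 4x^3 + 3x^2 - 4x + 1
f'(x) = -12x^3 - 12x^2 + 6x - 4
f''(x) = -36x^2 - 24x + 6
This is a quadratic in x. Use the discriminant to count real roots.
Discriminant = (-24)^2 - 4 * (-36) * 6
= 576 - (-864)
= 1440
Since discriminant > 0, f''(x) = 0 has 2 distinct real solutions.
A quadratic with two distinct real roots changes sign at each root, so concavity changes at both.
Number of inflection points: 2

2


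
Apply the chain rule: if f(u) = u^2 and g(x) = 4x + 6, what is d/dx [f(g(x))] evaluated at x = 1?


Using the chain rule: (f(g(x)))' = f'(g(x)) * g'(x)
First, find g(1):
g(1) = 4 * 1 + 6 = 10
Next, f'(u) = 2u
And g'(x) = 4
So f'(g(1)) * g'(1)
= 2 * 10 * 4
= 80

80


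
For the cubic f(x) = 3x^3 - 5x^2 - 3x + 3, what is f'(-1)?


Differentiate f(x) = 3x^3 - 5x^2 - 3x + 3 term by term:
f'(x) = 9x^2 - 10x - 3
Substitute x = -1:
f'(-1) = 9 * (-1)^2 - 10 * (-1) - 3
= 9 + 10 - 3
= 16

16


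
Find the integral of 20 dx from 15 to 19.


The integral of a constant k over [a, b] equals k * (b - a).
integral from 15 to 19 of 20 dx
= 20 * (19 - 15)
= 20 * 4
= 80

80


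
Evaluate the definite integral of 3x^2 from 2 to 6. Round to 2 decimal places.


Find the antiderivative of 3x^2:
F(x) = 3/3 * x^3
Apply the Fundamental Theorem of Calculus:
F(6) - F(2)
= 3/3 * 6^3 - 3/3 * 2^3
= 3/3 * (216 - 8)
= 3/3 * 208
= 208 = 208.00

208.00


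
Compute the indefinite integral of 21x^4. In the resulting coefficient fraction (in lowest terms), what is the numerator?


Apply the power rule for integration:
integral of ax^n dx = a/(n+1) * x^(n+1) + C
integral of 21x^4 dx
= 21/5 * x^5 + C
The coefficient in lowest terms is 21/5, and its numerator is 21

21


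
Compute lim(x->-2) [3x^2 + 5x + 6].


Since polynomials are continuous, we use direct substitution.
lim(x->-2) of 3x^2 + 5x + 6
= 3 * (-2)^2 + 5 * (-2) + 6
= 12 - 10 + 6
= 8

8


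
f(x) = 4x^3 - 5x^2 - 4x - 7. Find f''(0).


First derivative:
f'(x) = 12x^2 - 10x - 4
Second derivative:
f''(x) = 24x - 10
Substitute x = 0:
f''(0) = 24 * 0 - 10
= 0 - 10
= -10

-10


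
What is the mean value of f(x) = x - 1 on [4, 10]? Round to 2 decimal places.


Average value = 1/(b-a) * integral from a to b of f(x) dx
First compute the integral of x - 1:
F(x) = (1/2)x^2 - x
F(10) = 1/2 * 100 - 1 * 10 = 40
F(4) = 1/2 * 16 - 1 * 4 = 4
Integral = 40 - 4 = 36
Average = 36 / (10 - 4) = 36 / 6
= 6 = 6.00

6.00


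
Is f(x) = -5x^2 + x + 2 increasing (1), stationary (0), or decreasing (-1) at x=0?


Compute f'(x) to determine behavior:
f'(x) = -10x + 1
f'(0) = -10 * 0 + 1
= 0 + 1
= 1
Since f'(0) > 0, the function is increasing (1)

1


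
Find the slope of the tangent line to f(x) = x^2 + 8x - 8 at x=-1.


The slope of the tangent line equals f'(x) at the point.
f(x) = x^2 + 8x - 8
f'(x) = 2x + 8
At x = -1:
f'(-1) = 2 * (-1) + 8
= -2 + 8
= 6

6


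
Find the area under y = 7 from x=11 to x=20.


The area under a constant function y = 7 is a rectangle.
Width = 20 - 11 = 9
Height = 7
Area = width * height
= 9 * 7
= 63

63


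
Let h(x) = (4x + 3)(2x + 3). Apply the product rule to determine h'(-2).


Let u(x) = 4x + 3 and v(x) = 2x + 3
u'(x) = 4
v'(x) = 2
Product rule: h'(x) = u'(x)*v(x) + u(x)*v'(x)
= 4 * (2x + 3) + (4x + 3) * 2
At x = -2:
u(-2) = 4 * (-2) + 3 = -5
v(-2) = 2 * (-2) + 3 = -1
h'(-2) = 4 * (-1) + (-5) * 2
= -4 - 10
= -14

-14


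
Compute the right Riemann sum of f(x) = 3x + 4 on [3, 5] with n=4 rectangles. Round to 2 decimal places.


Right Riemann sum uses right endpoints of each subinterval.
Interval: [3, 5], n = 4
dx = (5 - 3) / 4 = 1/2
Right endpoints: [7/2, 4, 9/2, 5]
f values: [29/2, 16, 35/2, 19]
Sum = dx * (sum of f values)
= 1/2 * 67
= 67/2 = 33.50

33.50


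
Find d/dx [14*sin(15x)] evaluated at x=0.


Apply the chain rule to differentiate 14*sin(15x):
d/dx [14*sin(15x)]
= 14 * cos(15x) * d/dx(15x)
= 14 * 15 * cos(15x)
= 210 * cos(15x)
Evaluate at x = 0:
= 210 * cos(0)
= 210 * 1
= 210

210


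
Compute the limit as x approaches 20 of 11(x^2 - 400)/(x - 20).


Direct substitution gives 0/0, so we factor the numerator.
Factor: 11(x^2 - 400) = 11 * (x - 20)(x + 20)
Cancel the common factor (x - 20):
11(x^2 - 400)/(x - 20) = 11 * (x + 20)
Now substitute x = 20:
= 11 * (20 + 20) = 440

440


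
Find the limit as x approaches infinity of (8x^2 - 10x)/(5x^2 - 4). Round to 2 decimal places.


For limits at infinity with equal-degree polynomials,
we compare leading coefficients.
Numerator leading term: 8x^2
Denominator leading term: 5x^2
Divide both by x^2:
lim = (8 - 10/x) / (5 - 4/x^2)
As x -> infinity, the 1/x and 1/x^2 terms vanish:
= 8/5 = 1.60

1.60


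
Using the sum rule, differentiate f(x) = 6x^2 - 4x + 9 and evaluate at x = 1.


Differentiate term by term using power and sum rules:
f(x) = 6x^2 - 4x + 9
f'(x) = 12x - 4
Substitute x = 1:
f'(1) = 12 * 1 - 4
= 12 - 4
= 8

8


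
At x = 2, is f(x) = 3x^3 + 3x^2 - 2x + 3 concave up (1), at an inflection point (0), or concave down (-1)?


Concavity is determined by the sign of f''(x).
f(x) = 3x^3 + 3x^2 - 2x + 3
f'(x) = 9x^2 + 6x - 2
f''(x) = 18x + 6
f''(2) = 18 * 2 + 6
= 36 + 6
= 42
Since f''(2) > 0, the function is concave up (1)

1


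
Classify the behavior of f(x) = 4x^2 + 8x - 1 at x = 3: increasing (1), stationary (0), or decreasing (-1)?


Compute f'(x) to determine behavior:
f'(x) = 8x + 8
f'(3) = 8 * 3 + 8
= 24 + 8
= 32
Since f'(3) > 0, the function is increasing (1)

1


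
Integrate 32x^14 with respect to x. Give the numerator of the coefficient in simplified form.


Apply the power rule for integration:
integral of ax^n dx = a/(n+1) * x^(n+1) + C
integral of 32x^14 dx
= 32/15 * x^15 + C
The coefficient in lowest terms is 32/15, and its numerator is 32

32


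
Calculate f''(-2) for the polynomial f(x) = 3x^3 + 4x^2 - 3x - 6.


First derivative:
f'(x) = 9x^2 + 8x - 3
Second derivative:
f''(x) = 18x + 8
Substitute x = -2:
f''(-2) = 18 * (-2) + 8
= -36 + 8
= -28

-28


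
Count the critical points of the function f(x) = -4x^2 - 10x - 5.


Find where f'(x) = 0:
f'(x) = -8x - 10
Set f'(x) = 0:
-8x - 10 = 0
x = 10 / (-8) = -5/4
This is a linear equation in x, so there is exactly one solution.
Number of critical points: 1

1


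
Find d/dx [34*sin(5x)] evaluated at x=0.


Apply the chain rule to differentiate 34*sin(5x):
d/dx [34*sin(5x)]
= 34 * cos(5x) * d/dx(5x)
= 34 * 5 * cos(5x)
= 170 * cos(5x)
Evaluate at x = 0:
= 170 * cos(0)
= 170 * 1
= 170

170


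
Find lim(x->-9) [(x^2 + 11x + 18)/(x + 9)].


Direct substitution gives 0/0, so we factor the numerator.
Factor: (x^2 + 11x + 18) = (x + 9)(x + 2)
Cancel the common factor (x + 9):
(x^2 + 11x + 18)/(x + 9) = (x + 2)
Now substitute x = -9:
= (-9) - (-2) = -7

-7


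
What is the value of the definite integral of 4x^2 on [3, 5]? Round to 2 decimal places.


Find the antiderivative of 4x^2:
F(x) = 4/3 * x^3
Apply the Fundamental Theorem of Calculus:
F(5) - F(3)
= 4/3 * 5^3 - 4/3 * 3^3
= 4/3 * (125 - 27)
= 4/3 * 98
= 392/3 ≈ 130.67

130.67


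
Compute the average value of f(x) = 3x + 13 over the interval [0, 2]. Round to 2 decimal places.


Average value = 1/(b-a) * integral from a to b of f(x) dx
First compute the integral of 3x + 13:
F(x) = (3/2)x^2 + 13x
F(2) = 3/2 * 4 + 13 * 2 = 32
F(0) = 3/2 * 0 + 13 * 0 = 0
Integral = 32 - 0 = 32
Average = 32 / (2 - 0) = 32 / 2
= 16 = 16.00

16.00


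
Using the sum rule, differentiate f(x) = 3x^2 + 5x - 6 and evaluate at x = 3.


Differentiate term by term using power and sum rules:
f(x) = 3x^2 + 5x - 6
f'(x) = 6x + 5
Substitute x = 3:
f'(3) = 6 * 3 + 5
= 18 + 5
= 23

23


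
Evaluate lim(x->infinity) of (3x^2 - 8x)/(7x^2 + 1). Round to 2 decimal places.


For limits at infinity with equal-degree polynomials,
we compare leading coefficients.
Numerator leading term: 3x^2
Denominator leading term: 7x^2
Divide both by x^2:
lim = (3 - 8/x) / (7 + 1/x^2)
As x -> infinity, the 1/x and 1/x^2 terms vanish:
= 3/7 ≈ 0.43

0.43


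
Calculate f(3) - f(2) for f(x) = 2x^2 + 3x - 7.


Net change = f(b) - f(a)
f(x) = 2x^2 + 3x - 7
Compute f(3):
f(3) = 2 * 3^2 + 3 * 3 - 7
= 18 + 9 - 7
= 20
Compute f(2):
f(2) = 2 * 2^2 + 3 * 2 - 7
= 8 + 6 - 7
= 7
Net change = 20 - 7 = 13

13


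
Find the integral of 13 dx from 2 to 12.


The integral of a constant k over [a, b] equals k * (b - a).
integral from 2 to 12 of 13 dx
= 13 * (12 - 2)
= 13 * 10
= 130

130


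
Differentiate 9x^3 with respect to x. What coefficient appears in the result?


We apply the power rule: d/dx [ax^n] = a*n * x^(n-1)
d/dx [9x^3]
= 9 * 3 * x^(3-1)
= 27x^2
The coefficient is 27

27


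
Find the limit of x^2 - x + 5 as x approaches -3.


Since polynomials are continuous, we use direct substitution.
lim(x->-3) of x^2 - x + 5
= 1 * (-3)^2 - 1 * (-3) + 5
= 9 + 3 + 5
= 17

17


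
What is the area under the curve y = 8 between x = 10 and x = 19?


The area under a constant function y = 8 is a rectangle.
Width = 19 - 10 = 9
Height = 8
Area = width * height
= 9 * 8
= 72

72


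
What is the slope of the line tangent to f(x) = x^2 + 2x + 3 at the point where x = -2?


The slope of the tangent line equals f'(x) at the point.
f(x) = x^2 + 2x + 3
f'(x) = 2x + 2
At x = -2:
f'(-2) = 2 * (-2) + 2
= -4 + 2
= -2

-2


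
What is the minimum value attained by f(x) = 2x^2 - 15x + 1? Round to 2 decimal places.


For a quadratic f(x) = ax^2 + bx + c with a > 0, the minimum is at the vertex.
Vertex x-coordinate: x = -b/(2a)
x = -(-15) / (2 * 2)
x = 15/4
Substitute back to find the minimum value:
f(15/4) = 2 * (15/4)^2 - 15 * (15/4) + 1
= 225/8 - 225/4 + 1
= -217/8 ≈ -27.13

-27.13


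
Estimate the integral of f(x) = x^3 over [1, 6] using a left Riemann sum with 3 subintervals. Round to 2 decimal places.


Left Riemann sum uses left endpoints of each subinterval.
Interval: [1, 6], n = 3
dx = (6 - 1) / 3 = 5/3
Left endpoints: [1, 8/3, 13/3]
f values: [1, 512/27, 2197/27]
Sum = dx * (sum of f values)
= 5/3 * 304/3
= 1520/9 ≈ 168.89

168.89


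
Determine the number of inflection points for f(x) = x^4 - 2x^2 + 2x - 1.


Inflection points occur where f''(x) = 0 and concavity changes.
f(x) = x^4 - 2x^2 + 2x - 1
f'(x) = 4x^3 - 4x + 2
f''(x) = 12x^2 - 4
This is a quadratic in x. Use the discriminant to count real roots.
Discriminant = (0)^2 - 4 * 12 * (-4)
= 0 - (-192)
= 192
Since discriminant > 0, f''(x) = 0 has 2 distinct real solutions.
A quadratic with two distinct real roots changes sign at each root, so concavity changes at both.
Number of inflection points: 2

2


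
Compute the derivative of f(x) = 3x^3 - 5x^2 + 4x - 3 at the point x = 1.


Differentiate f(x) = 3x^3 - 5x^2 + 4x - 3 term by term:
f'(x) = 9x^2 - 10x + 4
Substitute x = 1:
f'(1) = 9 * 1^2 - 10 * 1 + 4
= 9 - 10 + 4
= 3

3


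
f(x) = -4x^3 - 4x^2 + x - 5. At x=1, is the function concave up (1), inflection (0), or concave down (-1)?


Concavity is determined by the sign of f''(x).
f(x) = -4x^3 - 4x^2 + x - 5
f'(x) = -12x^2 - 8x + 1
f''(x) = -24x - 8
f''(1) = -24 * 1 - 8
= -24 - 8
= -32
Since f''(1) < 0, the function is concave down (-1)

-1


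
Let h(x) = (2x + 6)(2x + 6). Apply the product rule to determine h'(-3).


Let u(x) = 2x + 6 and v(x) = 2x + 6
u'(x) = 2
v'(x) = 2
Product rule: h'(x) = u'(x)*v(x) + u(x)*v'(x)
= 2 * (2x + 6) + (2x + 6) * 2
At x = -3:
u(-3) = 2 * (-3) + 6 = 0
v(-3) = 2 * (-3) + 6 = 0
h'(-3) = 2 * 0 + 0 * 2
= 0 + 0
= 0

0


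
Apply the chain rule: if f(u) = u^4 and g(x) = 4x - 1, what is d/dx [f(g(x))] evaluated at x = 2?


Using the chain rule: (f(g(x)))' = f'(g(x)) * g'(x)
First, find g(2):
g(2) = 4 * 2 - 1 = 7
Next, f'(u) = 4u^3
And g'(x) = 4
So f'(g(2)) * g'(2)
= 4 * 7^3 * 4
= 4 * 343 * 4
= 5488

5488


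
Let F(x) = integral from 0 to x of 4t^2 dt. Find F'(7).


By the Fundamental Theorem of Calculus (Part 1):
If F(x) = integral from 0 to x of f(t) dt, then F'(x) = f(x)
Here f(t) = 4t^2
So F'(x) = 4x^2
Evaluate at x = 7:
F'(7) = 4 * 7^2
= 4 * 49
= 196

196


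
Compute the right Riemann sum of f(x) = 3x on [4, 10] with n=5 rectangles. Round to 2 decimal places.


Right Riemann sum uses right endpoints of each subinterval.
Interval: [4, 10], n = 5
dx = (10 - 4) / 5 = 6/5
Right endpoints: [26/5, 32/5, 38/5, 44/5, 10]
f values: [78/5, 96/5, 114/5, 132/5, 30]
Sum = dx * (sum of f values)
= 6/5 * 114
= 684/5 = 136.80

136.80


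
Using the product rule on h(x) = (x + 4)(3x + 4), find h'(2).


Let u(x) = x + 4 and v(x) = 3x + 4
u'(x) = 1
v'(x) = 3
Product rule: h'(x) = u'(x)*v(x) + u(x)*v'(x)
= 1 * (3x + 4) + (x + 4) * 3
At x = 2:
u(2) = 1 * 2 + 4 = 6
v(2) = 3 * 2 + 4 = 10
h'(2) = 1 * 10 + 6 * 3
= 10 + 18
= 28

28


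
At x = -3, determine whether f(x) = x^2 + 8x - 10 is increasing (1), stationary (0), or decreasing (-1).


Compute f'(x) to determine behavior:
f'(x) = 2x + 8
f'(-3) = 2 * (-3) + 8
= -6 + 8
= 2
Since f'(-3) > 0, the function is increasing (1)

1


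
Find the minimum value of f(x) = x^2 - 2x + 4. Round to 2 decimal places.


For a quadratic f(x) = ax^2 + bx + c with a > 0, the minimum is at the vertex.
Vertex x-coordinate: x = -b/(2a)
x = -(-2) / (2 * 1)
x = 2/2 = 1
Substitute back to find the minimum value:
f(1) = 1 * 1^2 - 2 * 1 + 4
= 1 - 2 + 4
= 3 = 3.00

3.00


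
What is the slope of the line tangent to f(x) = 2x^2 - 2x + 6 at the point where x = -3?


The slope of the tangent line equals f'(x) at the point.
f(x) = 2x^2 - 2x + 6
f'(x) = 4x - 2
At x = -3:
f'(-3) = 4 * (-3) - 2
= -12 - 2
= -14

-14


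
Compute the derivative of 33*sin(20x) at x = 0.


Apply the chain rule to differentiate 33*sin(20x):
d/dx [33*sin(20x)]
= 33 * cos(20x) * d/dx(20x)
= 33 * 20 * cos(20x)
= 660 * cos(20x)
Evaluate at x = 0:
= 660 * cos(0)
= 660 * 1
= 660

660


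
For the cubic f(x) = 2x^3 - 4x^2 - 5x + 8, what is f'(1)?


Differentiate f(x) = 2x^3 - 4x^2 - 5x + 8 term by term:
f'(x) = 6x^2 - 8x - 5
Substitute x = 1:
f'(1) = 6 * 1^2 - 8 * 1 - 5
= 6 - 8 - 5
= -7

-7


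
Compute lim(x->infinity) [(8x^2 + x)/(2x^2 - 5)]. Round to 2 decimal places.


For limits at infinity with equal-degree polynomials,
we compare leading coefficients.
Numerator leading term: 8x^2
Denominator leading term: 2x^2
Divide both by x^2:
lim = (8 + 1/x) / (2 - 5/x^2)
As x -> infinity, the 1/x and 1/x^2 terms vanish:
= 8/2 = 4 = 4.00

4.00


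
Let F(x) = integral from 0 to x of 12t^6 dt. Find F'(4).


By the Fundamental Theorem of Calculus (Part 1):
If F(x) = integral from 0 to x of f(t) dt, then F'(x) = f(x)
Here f(t) = 12t^6
So F'(x) = 12x^6
Evaluate at x = 4:
F'(4) = 12 * 4^6
= 12 * 4096
= 49152

49152


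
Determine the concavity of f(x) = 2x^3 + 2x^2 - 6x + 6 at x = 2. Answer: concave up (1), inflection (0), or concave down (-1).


Concavity is determined by the sign of f''(x).
f(x) = 2x^3 + 2x^2 - 6x + 6
f'(x) = 6x^2 + 4x - 6
f''(x) = 12x + 4
f''(2) = 12 * 2 + 4
= 24 + 4
= 28
Since f''(2) > 0, the function is concave up (1)

1


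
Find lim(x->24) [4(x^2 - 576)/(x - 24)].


Direct substitution gives 0/0, so we factor the numerator.
Factor: 4(x^2 - 576) = 4 * (x - 24)(x + 24)
Cancel the common factor (x - 24):
4(x^2 - 576)/(x - 24) = 4 * (x + 24)
Now substitute x = 24:
= 4 * (24 + 24) = 192

192


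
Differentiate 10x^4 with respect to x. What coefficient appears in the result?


We apply the power rule: d/dx [ax^n] = a*n * x^(n-1)
d/dx [10x^4]
= 10 * 4 * x^(4-1)
= 40x^3
The coefficient is 40

40


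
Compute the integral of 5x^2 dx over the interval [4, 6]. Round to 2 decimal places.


Find the antiderivative of 5x^2:
F(x) = 5/3 * x^3
Apply the Fundamental Theorem of Calculus:
F(6) - F(4)
= 5/3 * 6^3 - 5/3 * 4^3
= 5/3 * (216 - 64)
= 5/3 * 152
= 760/3 ≈ 253.33

253.33


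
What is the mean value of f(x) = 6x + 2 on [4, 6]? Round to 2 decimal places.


Average value = 1/(b-a) * integral from a to b of f(x) dx
First compute the integral of 6x + 2:
F(x) = 3x^2 + 2x
F(6) = 3 * 36 + 2 * 6 = 120
F(4) = 3 * 16 + 2 * 4 = 56
Integral = 120 - 56 = 64
Average = 64 / (6 - 4) = 64 / 2
= 32 = 32.00

32.00


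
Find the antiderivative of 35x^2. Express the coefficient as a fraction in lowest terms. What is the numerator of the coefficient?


Apply the power rule for integration:
integral of ax^n dx = a/(n+1) * x^(n+1) + C
integral of 35x^2 dx
= 35/3 * x^3 + C
The coefficient in lowest terms is 35/3, and its numerator is 35

35


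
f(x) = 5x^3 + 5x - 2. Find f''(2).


First derivative:
f'(x) = 15x^2 + 5
Second derivative:
f''(x) = 30x
Substitute x = 2:
f''(2) = 30 * 2 + 0
= 60 + 0
= 60

60


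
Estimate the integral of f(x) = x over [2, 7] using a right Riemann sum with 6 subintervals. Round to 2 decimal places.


Right Riemann sum uses right endpoints of each subinterval.
Interval: [2, 7], n = 6
dx = (7 - 2) / 6 = 5/6
Right endpoints: [17/6, 11/3, 9/2, 16/3, 37/6, 7]
f values: [17/6, 11/3, 9/2, 16/3, 37/6, 7]
Sum = dx * (sum of f values)
= 5/6 * 59/2
= 295/12 ≈ 24.58

24.58


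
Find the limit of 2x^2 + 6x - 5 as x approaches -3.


Since polynomials are continuous, we use direct substitution.
lim(x->-3) of 2x^2 + 6x - 5
= 2 * (-3)^2 + 6 * (-3) - 5
= 18 - 18 - 5
= -5

-5


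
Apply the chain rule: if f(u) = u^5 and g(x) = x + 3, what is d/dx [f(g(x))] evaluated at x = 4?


Using the chain rule: (f(g(x)))' = f'(g(x)) * g'(x)
First, find g(4):
g(4) = 1 * 4 + 3 = 7
Next, f'(u) = 5u^4
And g'(x) = 1
So f'(g(4)) * g'(4)
= 5 * 7^4 * 1
= 5 * 2401 * 1
= 12005

12005


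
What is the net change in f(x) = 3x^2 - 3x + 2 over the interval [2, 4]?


Net change = f(b) - f(a)
f(x) = 3x^2 - 3x + 2
Compute f(4):
f(4) = 3 * 4^2 - 3 * 4 + 2
= 48 - 12 + 2
= 38
Compute f(2):
f(2) = 3 * 2^2 - 3 * 2 + 2
= 12 - 6 + 2
= 8
Net change = 38 - 8 = 30

30


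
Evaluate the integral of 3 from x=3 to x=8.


The integral of a constant k over [a, b] equals k * (b - a).
integral from 3 to 8 of 3 dx
= 3 * (8 - 3)
= 3 * 5
= 15

15


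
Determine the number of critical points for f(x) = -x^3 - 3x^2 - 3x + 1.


Find where f'(x) = 0:
f(x) = -x^3 - 3x^2 - 3x + 1
f'(x) = -3x^2 - 6x - 3
This is a quadratic in x. Use the discriminant to count real roots.
Discriminant = (-6)^2 - 4 * (-3) * (-3)
= 36 - 36
= 0
Since discriminant = 0, f'(x) = 0 has exactly 1 real solution.
Number of critical points: 1

1


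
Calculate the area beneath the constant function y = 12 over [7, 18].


The area under a constant function y = 12 is a rectangle.
Width = 18 - 7 = 11
Height = 12
Area = width * height
= 11 * 12
= 132

132


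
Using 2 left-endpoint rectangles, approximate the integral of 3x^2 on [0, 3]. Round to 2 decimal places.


Left Riemann sum uses left endpoints of each subinterval.
Interval: [0, 3], n = 2
dx = (3 - 0) / 2 = 3/2
Left endpoints: [0, 3/2]
f values: [0, 27/4]
Sum = dx * (sum of f values)
= 3/2 * 27/4
= 81/8 ≈ 10.13

10.13


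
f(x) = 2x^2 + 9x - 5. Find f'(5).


Differentiate term by term using power and sum rules:
f(x) = 2x^2 + 9x - 5
f'(x) = 4x + 9
Substitute x = 5:
f'(5) = 4 * 5 + 9
= 20 + 9
= 29

29


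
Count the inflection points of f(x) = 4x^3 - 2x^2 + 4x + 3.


Inflection points occur where f''(x) = 0 and concavity changes.
f(x) = 4x^3 - 2x^2 + 4x + 3
f'(x) = 12x^2 - 4x + 4
f''(x) = 24x - 4
Set f''(x) = 0:
24x - 4 = 0
x = 4 / 24 = 1/6
Since f''(x) is linear (degree 1), it changes sign at this point.
Therefore there is exactly 1 inflection point.

1


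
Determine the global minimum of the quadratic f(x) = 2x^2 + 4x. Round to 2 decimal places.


For a quadratic f(x) = ax^2 + bx + c with a > 0, the minimum is at the vertex.
Vertex x-coordinate: x = -b/(2a)
x = -(4) / (2 * 2)
x = -4/4 = -1
Substitute back to find the minimum value:
f(-1) = 2 * (-1)^2 + 4 * (-1) + 0
= 2 - 4 + 0
= -2 = -2.00

-2.00


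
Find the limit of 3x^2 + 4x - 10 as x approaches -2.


Since polynomials are continuous, we use direct substitution.
lim(x->-2) of 3x^2 + 4x - 10
= 3 * (-2)^2 + 4 * (-2) - 10
= 12 - 8 - 10
= -6

-6


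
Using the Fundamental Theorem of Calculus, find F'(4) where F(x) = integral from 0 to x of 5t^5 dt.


By the Fundamental Theorem of Calculus (Part 1):
If F(x) = integral from 0 to x of f(t) dt, then F'(x) = f(x)
Here f(t) = 5t^5
So F'(x) = 5x^5
Evaluate at x = 4:
F'(4) = 5 * 4^5
= 5 * 1024
= 5120

5120


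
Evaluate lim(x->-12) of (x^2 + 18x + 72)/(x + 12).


Direct substitution gives 0/0, so we factor the numerator.
Factor: (x^2 + 18x + 72) = (x + 12)(x + 6)
Cancel the common factor (x + 12):
(x^2 + 18x + 72)/(x + 12) = (x + 6)
Now substitute x = -12:
= (-12) - (-6) = -6

-6


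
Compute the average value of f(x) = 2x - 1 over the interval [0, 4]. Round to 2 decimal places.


Average value = 1/(b-a) * integral from a to b of f(x) dx
First compute the integral of 2x - 1:
F(x) = x^2 - x
F(4) = 1 * 16 - 1 * 4 = 12
F(0) = 1 * 0 - 1 * 0 = 0
Integral = 12 - 0 = 12
Average = 12 / (4 - 0) = 12 / 4
= 3 = 3.00

3.00


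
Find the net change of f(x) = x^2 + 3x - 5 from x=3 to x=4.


Net change = f(b) - f(a)
f(x) = x^2 + 3x - 5
Compute f(4):
f(4) = 1 * 4^2 + 3 * 4 - 5
= 16 + 12 - 5
= 23
Compute f(3):
f(3) = 1 * 3^2 + 3 * 3 - 5
= 9 + 9 - 5
= 13
Net change = 23 - 13 = 10

10


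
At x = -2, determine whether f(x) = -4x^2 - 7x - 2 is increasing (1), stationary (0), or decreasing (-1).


Compute f'(x) to determine behavior:
f'(x) = -8x - 7
f'(-2) = -8 * (-2) - 7
= 16 - 7
= 9
Since f'(-2) > 0, the function is increasing (1)

1


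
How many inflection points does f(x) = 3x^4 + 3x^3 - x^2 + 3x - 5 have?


Inflection points occur where f''(x) = 0 and concavity changes.
f(x) = 3x^4 + 3x^3 - x^2 + 3x - 5
f'(x) = 12x^3 + 9x^2 - 2x + 3
f''(x) = 36x^2 + 18x - 2
This is a quadratic in x. Use the discriminant to count real roots.
Discriminant = (18)^2 - 4 * 36 * (-2)
= 324 - (-288)
= 612
Since discriminant > 0, f''(x) = 0 has 2 distinct real solutions.
A quadratic with two distinct real roots changes sign at each root, so concavity changes at both.
Number of inflection points: 2

2


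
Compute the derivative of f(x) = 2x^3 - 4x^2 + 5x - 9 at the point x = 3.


Differentiate f(x) = 2x^3 - 4x^2 + 5x - 9 term by term:
f'(x) = 6x^2 - 8x + 5
Substitute x = 3:
f'(3) = 6 * 3^2 - 8 * 3 + 5
= 54 - 24 + 5
= 35

35


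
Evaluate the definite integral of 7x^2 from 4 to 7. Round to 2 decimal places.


Find the antiderivative of 7x^2:
F(x) = 7/3 * x^3
Apply the Fundamental Theorem of Calculus:
F(7) - F(4)
= 7/3 * 7^3 - 7/3 * 4^3
= 7/3 * (343 - 64)
= 7/3 * 279
= 651 = 651.00

651.00


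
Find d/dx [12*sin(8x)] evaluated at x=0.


Apply the chain rule to differentiate 12*sin(8x):
d/dx [12*sin(8x)]
= 12 * cos(8x) * d/dx(8x)
= 12 * 8 * cos(8x)
= 96 * cos(8x)
Evaluate at x = 0:
= 96 * cos(0)
= 96 * 1
= 96

96


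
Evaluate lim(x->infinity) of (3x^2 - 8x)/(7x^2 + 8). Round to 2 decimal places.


For limits at infinity with equal-degree polynomials,
we compare leading coefficients.
Numerator leading term: 3x^2
Denominator leading term: 7x^2
Divide both by x^2:
lim = (3 - 8/x) / (7 + 8/x^2)
As x -> infinity, the 1/x and 1/x^2 terms vanish:
= 3/7 ≈ 0.43

0.43


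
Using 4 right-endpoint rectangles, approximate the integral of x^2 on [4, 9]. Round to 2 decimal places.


Right Riemann sum uses right endpoints of each subinterval.
Interval: [4, 9], n = 4
dx = (9 - 4) / 4 = 5/4
Right endpoints: [21/4, 13/2, 31/4, 9]
f values: [441/16, 169/4, 961/16, 81]
Sum = dx * (sum of f values)
= 5/4 * 1687/8
= 8435/32 ≈ 263.59

263.59


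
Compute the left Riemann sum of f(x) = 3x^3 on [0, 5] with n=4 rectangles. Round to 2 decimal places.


Left Riemann sum uses left endpoints of each subinterval.
Interval: [0, 5], n = 4
dx = (5 - 0) / 4 = 5/4
Left endpoints: [0, 5/4, 5/2, 15/4]
f values: [0, 375/64, 375/8, 10125/64]
Sum = dx * (sum of f values)
= 5/4 * 3375/16
= 16875/64 ≈ 263.67

263.67


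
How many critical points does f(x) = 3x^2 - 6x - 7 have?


Find where f'(x) = 0:
f'(x) = 6x - 6
Set f'(x) = 0:
6x - 6 = 0
x = 6 / 6 = 1
This is a linear equation in x, so there is exactly one solution.
Number of critical points: 1

1


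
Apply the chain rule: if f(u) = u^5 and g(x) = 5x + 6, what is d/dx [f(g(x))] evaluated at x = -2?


Using the chain rule: (f(g(x)))' = f'(g(x)) * g'(x)
First, find g(-2):
g(-2) = 5 * (-2) + 6 = -4
Next, f'(u) = 5u^4
And g'(x) = 5
So f'(g(-2)) * g'(-2)
= 5 * (-4)^4 * 5
= 5 * 256 * 5
= 6400

6400


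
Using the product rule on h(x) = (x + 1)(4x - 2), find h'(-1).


Let u(x) = x + 1 and v(x) = 4x - 2
u'(x) = 1
v'(x) = 4
Product rule: h'(x) = u'(x)*v(x) + u(x)*v'(x)
= 1 * (4x - 2) + (x + 1) * 4
At x = -1:
u(-1) = 1 * (-1) + 1 = 0
v(-1) = 4 * (-1) - 2 = -6
h'(-1) = 1 * (-6) + 0 * 4
= -6 + 0
= -6

-6


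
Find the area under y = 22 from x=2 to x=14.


The area under a constant function y = 22 is a rectangle.
Width = 14 - 2 = 12
Height = 22
Area = width * height
= 12 * 22
= 264

264


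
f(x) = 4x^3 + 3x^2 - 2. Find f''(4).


First derivative:
f'(x) = 12x^2 + 6x
Second derivative:
f''(x) = 24x + 6
Substitute x = 4:
f''(4) = 24 * 4 + 6
= 96 + 6
= 102

102


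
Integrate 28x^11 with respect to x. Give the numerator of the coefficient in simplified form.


Apply the power rule for integration:
integral of ax^n dx = a/(n+1) * x^(n+1) + C
integral of 28x^11 dx
= 28/12 * x^12 + C
= 7/3 * x^12 + C
The coefficient in lowest terms is 7/3, and its numerator is 7

7


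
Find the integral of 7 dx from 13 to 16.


The integral of a constant k over [a, b] equals k * (b - a).
integral from 13 to 16 of 7 dx
= 7 * (16 - 13)
= 7 * 3
= 21

21


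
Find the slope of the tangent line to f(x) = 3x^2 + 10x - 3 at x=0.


The slope of the tangent line equals f'(x) at the point.
f(x) = 3x^2 + 10x - 3
f'(x) = 6x + 10
At x = 0:
f'(0) = 6 * 0 + 10
= 0 + 10
= 10

10


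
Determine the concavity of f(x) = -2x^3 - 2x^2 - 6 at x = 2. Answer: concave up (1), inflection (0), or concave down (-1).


Concavity is determined by the sign of f''(x).
f(x) = -2x^3 - 2x^2 - 6
f'(x) = -6x^2 - 4x
f''(x) = -12x - 4
f''(2) = -12 * 2 - 4
= -24 - 4
= -28
Since f''(2) < 0, the function is concave down (-1)

-1


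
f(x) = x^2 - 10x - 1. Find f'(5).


Differentiate term by term using power and sum rules:
f(x) = x^2 - 10x - 1
f'(x) = 2x - 10
Substitute x = 5:
f'(5) = 2 * 5 - 10
= 10 - 10
= 0

0


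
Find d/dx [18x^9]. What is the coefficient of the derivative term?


We apply the power rule: d/dx [ax^n] = a*n * x^(n-1)
d/dx [18x^9]
= 18 * 9 * x^(9-1)
= 162x^8
The coefficient is 162

162


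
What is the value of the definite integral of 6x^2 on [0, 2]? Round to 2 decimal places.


Find the antiderivative of 6x^2:
F(x) = 6/3 * x^3
Apply the Fundamental Theorem of Calculus:
F(2) - F(0)
= 6/3 * 2^3 - 6/3 * 0^3
= 6/3 * (8 - 0)
= 6/3 * 8
= 16 = 16.00

16.00


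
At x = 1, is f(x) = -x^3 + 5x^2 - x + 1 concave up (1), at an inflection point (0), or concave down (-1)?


Concavity is determined by the sign of f''(x).
f(x) = -x^3 + 5x^2 - x + 1
f'(x) = -3x^2 + 10x - 1
f''(x) = -6x + 10
f''(1) = -6 * 1 + 10
= -6 + 10
= 4
Since f''(1) > 0, the function is concave up (1)

1


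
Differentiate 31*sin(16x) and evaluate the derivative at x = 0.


Apply the chain rule to differentiate 31*sin(16x):
d/dx [31*sin(16x)]
= 31 * cos(16x) * d/dx(16x)
= 31 * 16 * cos(16x)
= 496 * cos(16x)
Evaluate at x = 0:
= 496 * cos(0)
= 496 * 1
= 496

496


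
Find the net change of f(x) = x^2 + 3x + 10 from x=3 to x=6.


Net change = f(b) - f(a)
f(x) = x^2 + 3x + 10
Compute f(6):
f(6) = 1 * 6^2 + 3 * 6 + 10
= 36 + 18 + 10
= 64
Compute f(3):
f(3) = 1 * 3^2 + 3 * 3 + 10
= 9 + 9 + 10
= 28
Net change = 64 - 28 = 36

36


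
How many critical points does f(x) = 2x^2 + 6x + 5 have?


Find where f'(x) = 0:
f'(x) = 4x + 6
Set f'(x) = 0:
4x + 6 = 0
x = -6 / 4 = -3/2
This is a linear equation in x, so there is exactly one solution.
Number of critical points: 1

1


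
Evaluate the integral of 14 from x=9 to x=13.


The integral of a constant k over [a, b] equals k * (b - a).
integral from 9 to 13 of 14 dx
= 14 * (13 - 9)
= 14 * 4
= 56

56


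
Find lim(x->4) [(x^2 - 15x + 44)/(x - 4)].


Direct substitution gives 0/0, so we factor the numerator.
Factor: (x^2 - 15x + 44) = (x - 4)(x - 11)
Cancel the common factor (x - 4):
(x^2 - 15x + 44)/(x - 4) = (x - 11)
Now substitute x = 4:
= (4) - (11) = -7

-7


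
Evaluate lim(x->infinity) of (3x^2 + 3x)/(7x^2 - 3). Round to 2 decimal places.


For limits at infinity with equal-degree polynomials,
we compare leading coefficients.
Numerator leading term: 3x^2
Denominator leading term: 7x^2
Divide both by x^2:
lim = (3 + 3/x) / (7 - 3/x^2)
As x -> infinity, the 1/x and 1/x^2 terms vanish:
= 3/7 ≈ 0.43

0.43


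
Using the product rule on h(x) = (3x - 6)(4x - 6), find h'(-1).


Let u(x) = 3x - 6 and v(x) = 4x - 6
u'(x) = 3
v'(x) = 4
Product rule: h'(x) = u'(x)*v(x) + u(x)*v'(x)
= 3 * (4x - 6) + (3x - 6) * 4
At x = -1:
u(-1) = 3 * (-1) - 6 = -9
v(-1) = 4 * (-1) - 6 = -10
h'(-1) = 3 * (-10) + (-9) * 4
= -30 - 36
= -66

-66


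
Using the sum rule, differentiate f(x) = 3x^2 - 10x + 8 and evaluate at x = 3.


Differentiate term by term using power and sum rules:
f(x) = 3x^2 - 10x + 8
f'(x) = 6x - 10
Substitute x = 3:
f'(3) = 6 * 3 - 10
= 18 - 10
= 8

8


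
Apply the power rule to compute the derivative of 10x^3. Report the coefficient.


We apply the power rule: d/dx [ax^n] = a*n * x^(n-1)
d/dx [10x^3]
= 10 * 3 * x^(3-1)
= 30x^2
The coefficient is 30

30


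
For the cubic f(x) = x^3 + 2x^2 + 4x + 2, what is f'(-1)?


Differentiate f(x) = x^3 + 2x^2 + 4x + 2 term by term:
f'(x) = 3x^2 + 4x + 4
Substitute x = -1:
f'(-1) = 3 * (-1)^2 + 4 * (-1) + 4
= 3 - 4 + 4
= 3

3


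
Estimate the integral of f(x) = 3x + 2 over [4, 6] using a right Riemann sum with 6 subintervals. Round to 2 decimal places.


Right Riemann sum uses right endpoints of each subinterval.
Interval: [4, 6], n = 6
dx = (6 - 4) / 6 = 1/3
Right endpoints: [13/3, 14/3, 5, 16/3, 17/3, 6]
f values: [15, 16, 17, 18, 19, 20]
Sum = dx * (sum of f values)
= 1/3 * 105
= 35 = 35.00

35.00


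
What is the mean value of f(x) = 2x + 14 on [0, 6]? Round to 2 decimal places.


Average value = 1/(b-a) * integral from a to b of f(x) dx
First compute the integral of 2x + 14:
F(x) = x^2 + 14x
F(6) = 1 * 36 + 14 * 6 = 120
F(0) = 1 * 0 + 14 * 0 = 0
Integral = 120 - 0 = 120
Average = 120 / (6 - 0) = 120 / 6
= 20 = 20.00

20.00


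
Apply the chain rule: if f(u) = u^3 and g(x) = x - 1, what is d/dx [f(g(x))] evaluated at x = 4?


Using the chain rule: (f(g(x)))' = f'(g(x)) * g'(x)
First, find g(4):
g(4) = 1 * 4 - 1 = 3
Next, f'(u) = 3u^2
And g'(x) = 1
So f'(g(4)) * g'(4)
= 3 * 3^2 * 1
= 3 * 9 * 1
= 27

27


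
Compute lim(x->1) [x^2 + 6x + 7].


Since polynomials are continuous, we use direct substitution.
lim(x->1) of x^2 + 6x + 7
= 1 * 1^2 + 6 * 1 + 7
= 1 + 6 + 7
= 14

14


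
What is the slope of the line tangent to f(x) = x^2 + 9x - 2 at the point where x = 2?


The slope of the tangent line equals f'(x) at the point.
f(x) = x^2 + 9x - 2
f'(x) = 2x + 9
At x = 2:
f'(2) = 2 * 2 + 9
= 4 + 9
= 13

13


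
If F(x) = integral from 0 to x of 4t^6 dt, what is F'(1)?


By the Fundamental Theorem of Calculus (Part 1):
If F(x) = integral from 0 to x of f(t) dt, then F'(x) = f(x)
Here f(t) = 4t^6
So F'(x) = 4x^6
Evaluate at x = 1:
F'(1) = 4 * 1^6
= 4 * 1
= 4

4


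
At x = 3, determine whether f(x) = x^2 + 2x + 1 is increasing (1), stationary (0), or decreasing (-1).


Compute f'(x) to determine behavior:
f'(x) = 2x + 2
f'(3) = 2 * 3 + 2
= 6 + 2
= 8
Since f'(3) > 0, the function is increasing (1)

1


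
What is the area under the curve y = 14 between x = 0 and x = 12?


The area under a constant function y = 14 is a rectangle.
Width = 12 - 0 = 12
Height = 14
Area = width * height
= 12 * 14
= 168

168


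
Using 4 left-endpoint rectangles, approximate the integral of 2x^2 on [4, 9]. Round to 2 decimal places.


Left Riemann sum uses left endpoints of each subinterval.
Interval: [4, 9], n = 4
dx = (9 - 4) / 4 = 5/4
Left endpoints: [4, 21/4, 13/2, 31/4]
f values: [32, 441/8, 169/2, 961/8]
Sum = dx * (sum of f values)
= 5/4 * 1167/4
= 5835/16 ≈ 364.69

364.69


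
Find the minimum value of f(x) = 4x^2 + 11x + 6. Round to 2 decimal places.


For a quadratic f(x) = ax^2 + bx + c with a > 0, the minimum is at the vertex.
Vertex x-coordinate: x = -b/(2a)
x = -(11) / (2 * 4)
x = -11/8
Substitute back to find the minimum value:
f(-11/8) = 4 * (-11/8)^2 + 11 * (-11/8) + 6
= 121/16 - 121/8 + 6
= -25/16 ≈ -1.56

-1.56
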